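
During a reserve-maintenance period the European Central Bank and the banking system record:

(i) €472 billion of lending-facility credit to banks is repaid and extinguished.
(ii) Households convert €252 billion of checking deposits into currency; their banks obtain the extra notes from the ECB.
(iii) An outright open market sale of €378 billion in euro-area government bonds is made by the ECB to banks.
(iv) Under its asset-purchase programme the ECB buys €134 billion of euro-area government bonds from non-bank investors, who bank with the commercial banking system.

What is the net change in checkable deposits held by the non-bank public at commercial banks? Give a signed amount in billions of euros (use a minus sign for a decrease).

Discount-window repayment €472 billion: the counterparty is a bank, so public deposits are unchanged → 0.
Currency withdrawal €252 billion: non-bank counterparties' bank balances fall → −€252B.
OMO sale (to banks) €378 billion: the counterparty is a bank, so public deposits are unchanged → 0.
Asset purchase (from non-banks) €134 billion: non-bank counterparties' bank balances rise → +€134B.
Net: 0 − 252 + 0 + 134 = -€118 billion.

-€118 billion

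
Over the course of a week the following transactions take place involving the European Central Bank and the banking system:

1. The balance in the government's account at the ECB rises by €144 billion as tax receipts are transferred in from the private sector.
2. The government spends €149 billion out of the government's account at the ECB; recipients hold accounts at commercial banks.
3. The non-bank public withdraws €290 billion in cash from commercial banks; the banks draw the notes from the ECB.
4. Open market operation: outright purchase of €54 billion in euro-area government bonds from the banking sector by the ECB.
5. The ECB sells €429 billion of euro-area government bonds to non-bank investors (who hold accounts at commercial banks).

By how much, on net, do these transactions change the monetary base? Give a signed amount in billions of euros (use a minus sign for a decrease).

-€370 billion

Government account inflow €144 billion: reserves shift to a non-base liability → −€144B.
Government spending €149 billion: a non-base liability converts back to reserves → +€149B.
Currency withdrawal €290 billion: just a shift between currency and reserves — both are base money → 0.
OMO purchase (from banks) €54 billion: ECB balance sheet expands → +€54B.
Asset sale (to non-banks) €429 billion: ECB balance sheet contracts → −€429B.
Net: −144 + 149 + 0 + 54 − 429 = -€370 billion.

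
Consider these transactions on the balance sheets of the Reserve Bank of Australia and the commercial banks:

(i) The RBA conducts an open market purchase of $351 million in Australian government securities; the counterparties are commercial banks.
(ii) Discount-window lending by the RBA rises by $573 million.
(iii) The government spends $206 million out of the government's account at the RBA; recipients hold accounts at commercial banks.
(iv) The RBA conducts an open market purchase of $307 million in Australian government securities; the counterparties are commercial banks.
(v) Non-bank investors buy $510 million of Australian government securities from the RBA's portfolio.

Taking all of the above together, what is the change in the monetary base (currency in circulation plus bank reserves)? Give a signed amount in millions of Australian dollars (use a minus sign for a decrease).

+$927 million

OMO purchase (from banks) $351 million: RBA balance sheet expands → +$351M.
Discount-window loan $573 million: RBA balance sheet expands → +$573M.
Government spending $206 million: a non-base liability converts back to reserves → +$206M.
OMO purchase (from banks) $307 million: RBA balance sheet expands → +$307M.
Asset sale (to non-banks) $510 million: RBA balance sheet contracts → −$510M.
Net: 351 + 573 + 206 + 307 − 510 = +$927 million.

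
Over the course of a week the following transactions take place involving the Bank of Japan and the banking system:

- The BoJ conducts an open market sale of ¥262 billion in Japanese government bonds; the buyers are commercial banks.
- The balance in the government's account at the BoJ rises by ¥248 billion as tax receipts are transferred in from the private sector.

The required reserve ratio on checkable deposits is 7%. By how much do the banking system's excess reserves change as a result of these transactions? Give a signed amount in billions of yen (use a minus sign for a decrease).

OMO sale (to banks) ¥262 billion: reserves −¥262B, deposits 0.
Government account inflow ¥248 billion: reserves −¥248B, deposits −¥248B.
Totals: Δreserves = −¥510B, Δdeposits = −¥248B.
Δrequired reserves = 7% × −¥248B = −¥17.36B.
Δexcess reserves = Δreserves − Δrequired = −¥510B − (−¥17.36B) = -¥492.64 billion.

-¥492.64 billion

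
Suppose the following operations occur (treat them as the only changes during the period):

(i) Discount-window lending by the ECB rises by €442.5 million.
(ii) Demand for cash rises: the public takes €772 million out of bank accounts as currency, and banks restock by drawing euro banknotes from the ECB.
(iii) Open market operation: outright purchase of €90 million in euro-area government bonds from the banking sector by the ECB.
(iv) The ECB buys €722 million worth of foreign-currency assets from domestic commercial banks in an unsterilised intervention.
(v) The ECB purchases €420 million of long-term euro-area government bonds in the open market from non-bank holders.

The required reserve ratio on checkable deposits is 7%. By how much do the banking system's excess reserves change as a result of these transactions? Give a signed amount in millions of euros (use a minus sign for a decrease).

Discount-window loan €442.5 million: reserves +€442.5M, deposits 0.
Currency withdrawal €772 million: reserves −€772M, deposits −€772M.
OMO purchase (from banks) €90 million: reserves +€90M, deposits 0.
FX purchase €722 million: reserves +€722M, deposits 0.
Asset purchase (from non-banks) €420 million: reserves +€420M, deposits +€420M.
Totals: Δreserves = +€902.5M, Δdeposits = −€352M.
Δrequired reserves = 7% × −€352M = −€24.64M.
Δexcess reserves = Δreserves − Δrequired = +€902.5M − (−€24.64M) = +€927.14 million.

+€927.14 million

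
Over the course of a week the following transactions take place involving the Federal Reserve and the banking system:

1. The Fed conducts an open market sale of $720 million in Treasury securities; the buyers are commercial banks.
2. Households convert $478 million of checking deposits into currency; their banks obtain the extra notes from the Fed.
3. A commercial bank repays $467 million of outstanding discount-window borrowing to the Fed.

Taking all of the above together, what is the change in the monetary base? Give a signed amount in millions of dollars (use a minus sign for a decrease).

OMO sale (to banks) $720 million: Fed balance sheet contracts → −$720M.
Currency withdrawal $478 million: just a shift between currency and reserves — both are base money → 0.
Discount-window repayment $467 million: Fed balance sheet contracts → −$467M.
Net: −720 + 0 − 467 = -$1187 million.

-$1187 million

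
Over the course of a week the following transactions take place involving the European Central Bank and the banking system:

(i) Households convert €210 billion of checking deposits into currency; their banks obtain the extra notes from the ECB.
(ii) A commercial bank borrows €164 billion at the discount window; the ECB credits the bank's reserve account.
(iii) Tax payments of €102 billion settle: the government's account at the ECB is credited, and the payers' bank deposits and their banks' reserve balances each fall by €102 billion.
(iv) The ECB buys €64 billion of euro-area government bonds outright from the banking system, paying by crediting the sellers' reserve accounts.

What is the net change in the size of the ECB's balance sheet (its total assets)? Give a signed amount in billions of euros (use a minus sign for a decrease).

+€228 billion

ECB balance sheet:
  Assets:      Securities +€64B, Loans to banks +€164B
  Liabilities: Bank reserves −€84B, Currency in circulation +€210B, Government deposits +€102B
Commercial banking system:
  Assets:      Reserves at CB −€84B, Securities −€64B
  Liabilities: Checkable deposits −€312B, Borrowings from CB +€164B
Change in total ECB assets = +€228 billion.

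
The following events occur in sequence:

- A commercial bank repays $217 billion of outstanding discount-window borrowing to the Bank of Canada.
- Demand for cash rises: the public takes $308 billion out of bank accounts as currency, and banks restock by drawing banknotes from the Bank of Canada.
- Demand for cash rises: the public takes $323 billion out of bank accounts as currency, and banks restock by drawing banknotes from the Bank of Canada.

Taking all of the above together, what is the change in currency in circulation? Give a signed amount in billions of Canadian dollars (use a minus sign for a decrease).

Bank of Canada balance sheet:
  Assets:      Loans to banks −$217B
  Liabilities: Bank reserves −$848B, Currency in circulation +$631B
Commercial banking system:
  Assets:      Reserves at CB −$848B
  Liabilities: Checkable deposits −$631B, Borrowings from CB −$217B
So the change in currency in circulation is +$631 billion.

+$631 billion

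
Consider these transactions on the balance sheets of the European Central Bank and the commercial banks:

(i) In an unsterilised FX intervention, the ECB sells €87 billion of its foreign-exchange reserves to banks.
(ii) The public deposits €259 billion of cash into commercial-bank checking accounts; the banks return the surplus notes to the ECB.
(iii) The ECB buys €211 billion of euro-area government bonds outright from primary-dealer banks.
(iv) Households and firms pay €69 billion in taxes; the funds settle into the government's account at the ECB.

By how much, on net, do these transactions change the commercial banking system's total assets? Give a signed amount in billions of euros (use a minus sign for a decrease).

+€190 billion

FX sale €87 billion: just an asset swap on bank balance sheets → 0.
Currency deposit €259 billion: bank balance sheets expand → +€259B.
OMO purchase (from banks) €211 billion: just an asset swap on bank balance sheets → 0.
Government account inflow €69 billion: bank balance sheets shrink → −€69B.
Net: 0 + 259 + 0 − 69 = +€190 billion.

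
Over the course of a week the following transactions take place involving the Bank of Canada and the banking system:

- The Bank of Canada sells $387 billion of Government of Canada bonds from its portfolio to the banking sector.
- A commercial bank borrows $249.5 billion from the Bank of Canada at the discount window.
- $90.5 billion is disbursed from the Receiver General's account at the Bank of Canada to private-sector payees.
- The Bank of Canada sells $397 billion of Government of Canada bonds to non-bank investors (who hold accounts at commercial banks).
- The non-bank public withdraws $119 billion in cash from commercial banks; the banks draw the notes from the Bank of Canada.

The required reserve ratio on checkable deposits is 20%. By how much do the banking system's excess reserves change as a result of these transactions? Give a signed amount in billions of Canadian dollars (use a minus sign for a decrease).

-$477.9 billion

OMO sale (to banks) $387 billion: reserves −$387B, deposits 0.
Discount-window loan $249.5 billion: reserves +$249.5B, deposits 0.
Government spending $90.5 billion: reserves +$90.5B, deposits +$90.5B.
Asset sale (to non-banks) $397 billion: reserves −$397B, deposits −$397B.
Currency withdrawal $119 billion: reserves −$119B, deposits −$119B.
Totals: Δreserves = −$563B, Δdeposits = −$425.5B.
Δrequired reserves = 20% × −$425.5B = −$85.1B.
Δexcess reserves = Δreserves − Δrequired = −$563B − (−$85.1B) = -$477.9 billion.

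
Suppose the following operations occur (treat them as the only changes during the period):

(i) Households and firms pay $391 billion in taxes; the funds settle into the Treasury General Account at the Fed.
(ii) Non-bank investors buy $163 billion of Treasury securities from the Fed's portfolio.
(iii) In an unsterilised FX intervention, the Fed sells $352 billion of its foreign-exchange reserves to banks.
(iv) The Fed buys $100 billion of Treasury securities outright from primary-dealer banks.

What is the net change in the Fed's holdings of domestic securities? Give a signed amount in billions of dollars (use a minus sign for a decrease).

Fed balance sheet:
  Assets:      Securities −$63B, Foreign assets −$352B
  Liabilities: Bank reserves −$806B, Government deposits +$391B
Commercial banking system:
  Assets:      Reserves at CB −$806B, Securities −$100B, Foreign assets +$352B
  Liabilities: Checkable deposits −$554B
So the change in the Fed's holdings of domestic securities is -$63 billion.

-$63 billion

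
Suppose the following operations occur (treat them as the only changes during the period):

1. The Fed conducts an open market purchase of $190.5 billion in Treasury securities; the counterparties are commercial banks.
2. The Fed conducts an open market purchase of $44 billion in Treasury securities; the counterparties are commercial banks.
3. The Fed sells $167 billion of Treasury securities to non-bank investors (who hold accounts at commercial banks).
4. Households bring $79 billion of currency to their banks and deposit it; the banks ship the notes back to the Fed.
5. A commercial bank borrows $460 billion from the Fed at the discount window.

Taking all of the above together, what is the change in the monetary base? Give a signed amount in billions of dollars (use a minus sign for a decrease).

OMO purchase (from banks) $190.5 billion: Fed balance sheet expands → +$190.5B.
OMO purchase (from banks) $44 billion: Fed balance sheet expands → +$44B.
Asset sale (to non-banks) $167 billion: Fed balance sheet contracts → −$167B.
Currency deposit $79 billion: just a shift between currency and reserves — both are base money → 0.
Discount-window loan $460 billion: Fed balance sheet expands → +$460B.
Net: 190.5 + 44 − 167 + 0 + 460 = +$527.5 billion.

+$527.5 billion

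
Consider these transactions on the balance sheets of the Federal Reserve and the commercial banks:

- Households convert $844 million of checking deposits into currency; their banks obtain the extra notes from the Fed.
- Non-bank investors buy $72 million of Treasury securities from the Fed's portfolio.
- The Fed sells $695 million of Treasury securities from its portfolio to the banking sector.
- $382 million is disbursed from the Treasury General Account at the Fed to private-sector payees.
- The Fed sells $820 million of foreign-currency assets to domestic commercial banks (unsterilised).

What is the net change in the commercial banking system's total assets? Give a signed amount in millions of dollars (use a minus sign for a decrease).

Fed balance sheet:
  Assets:      Securities −$767M, Foreign assets −$820M
  Liabilities: Bank reserves −$2049M, Currency in circulation +$844M, Government deposits −$382M
Commercial banking system:
  Assets:      Reserves at CB −$2049M, Securities +$695M, Foreign assets +$820M
  Liabilities: Checkable deposits −$534M
Change in total bank assets = -$534 million.

-$534 million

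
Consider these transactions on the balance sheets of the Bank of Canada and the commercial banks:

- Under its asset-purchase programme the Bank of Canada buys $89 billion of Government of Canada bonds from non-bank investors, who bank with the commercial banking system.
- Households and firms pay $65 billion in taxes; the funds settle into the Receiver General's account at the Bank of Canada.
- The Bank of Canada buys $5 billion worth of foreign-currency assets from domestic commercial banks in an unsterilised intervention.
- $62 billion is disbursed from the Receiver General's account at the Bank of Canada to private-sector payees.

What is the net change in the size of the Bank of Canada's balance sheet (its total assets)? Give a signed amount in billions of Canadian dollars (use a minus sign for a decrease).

Asset purchase (from non-banks) $89 billion: a Bank of Canada asset is acquired → +$89B.
Government account inflow $65 billion: only the composition of liabilities changes → 0.
FX purchase $5 billion: a Bank of Canada asset is acquired → +$5B.
Government spending $62 billion: only the composition of liabilities changes → 0.
Net: 89 + 0 + 5 + 0 = +$94 billion.

+$94 billion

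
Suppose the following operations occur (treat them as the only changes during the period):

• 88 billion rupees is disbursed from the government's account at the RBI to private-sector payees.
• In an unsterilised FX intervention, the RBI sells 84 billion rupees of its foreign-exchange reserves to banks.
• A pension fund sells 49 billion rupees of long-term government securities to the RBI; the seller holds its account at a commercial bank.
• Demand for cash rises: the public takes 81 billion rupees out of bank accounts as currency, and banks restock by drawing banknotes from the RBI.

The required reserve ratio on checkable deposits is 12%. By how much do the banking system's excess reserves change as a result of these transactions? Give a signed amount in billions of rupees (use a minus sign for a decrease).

Government spending 88 billion rupees: reserves +88B, deposits +88B.
FX sale 84 billion rupees: reserves −84B, deposits 0.
Asset purchase (from non-banks) 49 billion rupees: reserves +49B, deposits +49B.
Currency withdrawal 81 billion rupees: reserves −81B, deposits −81B.
Totals: Δreserves = −28B, Δdeposits = +56B.
Δrequired reserves = 12% × +56B = +6.72B.
Δexcess reserves = Δreserves − Δrequired = −28B − (+6.72B) = -34.72 billion.

-34.72 billion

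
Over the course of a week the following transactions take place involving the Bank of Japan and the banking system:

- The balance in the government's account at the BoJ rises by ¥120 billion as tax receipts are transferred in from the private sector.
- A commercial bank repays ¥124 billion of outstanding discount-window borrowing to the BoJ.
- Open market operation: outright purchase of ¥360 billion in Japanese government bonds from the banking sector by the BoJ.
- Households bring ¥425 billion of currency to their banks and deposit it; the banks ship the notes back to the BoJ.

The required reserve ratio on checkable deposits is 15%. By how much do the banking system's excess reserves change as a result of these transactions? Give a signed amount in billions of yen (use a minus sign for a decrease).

Government account inflow ¥120 billion: reserves −¥120B, deposits −¥120B.
Discount-window repayment ¥124 billion: reserves −¥124B, deposits 0.
OMO purchase (from banks) ¥360 billion: reserves +¥360B, deposits 0.
Currency deposit ¥425 billion: reserves +¥425B, deposits +¥425B.
Totals: Δreserves = +¥541B, Δdeposits = +¥305B.
Δrequired reserves = 15% × +¥305B = +¥45.75B.
Δexcess reserves = Δreserves − Δrequired = +¥541B − (+¥45.75B) = +¥495.25 billion.

+¥495.25 billion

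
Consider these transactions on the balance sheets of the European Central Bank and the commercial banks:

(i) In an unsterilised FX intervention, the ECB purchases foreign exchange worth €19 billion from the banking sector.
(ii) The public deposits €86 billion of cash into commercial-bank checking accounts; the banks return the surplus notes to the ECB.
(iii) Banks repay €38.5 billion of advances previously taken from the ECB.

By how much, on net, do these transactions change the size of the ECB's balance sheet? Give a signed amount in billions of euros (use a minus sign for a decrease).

FX purchase €19 billion: an ECB asset is acquired → +€19B.
Currency deposit €86 billion: only the composition of liabilities changes → 0.
Discount-window repayment €38.5 billion: an ECB asset is shed → −€38.5B.
Net: 19 + 0 − 38.5 = -€19.5 billion.

-€19.5 billion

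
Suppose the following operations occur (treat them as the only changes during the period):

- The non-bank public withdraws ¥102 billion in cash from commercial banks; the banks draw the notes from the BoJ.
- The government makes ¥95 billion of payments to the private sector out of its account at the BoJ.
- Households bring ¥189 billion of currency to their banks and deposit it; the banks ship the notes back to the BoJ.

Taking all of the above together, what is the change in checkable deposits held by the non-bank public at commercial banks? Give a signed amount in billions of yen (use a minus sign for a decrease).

BoJ balance sheet:
  Assets:      no change
  Liabilities: Bank reserves +¥182B, Currency in circulation −¥87B, Government deposits −¥95B
Commercial banking system:
  Assets:      Reserves at CB +¥182B
  Liabilities: Checkable deposits +¥182B
So the change in checkable deposits held by the non-bank public at commercial banks is +¥182 billion.

+¥182 billion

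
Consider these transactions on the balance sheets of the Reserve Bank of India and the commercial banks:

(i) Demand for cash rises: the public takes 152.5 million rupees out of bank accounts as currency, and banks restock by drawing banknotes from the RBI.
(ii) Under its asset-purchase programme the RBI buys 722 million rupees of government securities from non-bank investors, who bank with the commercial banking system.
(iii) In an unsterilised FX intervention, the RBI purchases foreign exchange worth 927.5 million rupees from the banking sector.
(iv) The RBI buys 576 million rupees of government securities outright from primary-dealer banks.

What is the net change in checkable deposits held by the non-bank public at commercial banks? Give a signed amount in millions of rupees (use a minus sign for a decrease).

Currency withdrawal 152.5 million rupees: non-bank counterparties' bank balances fall → −152.5M.
Asset purchase (from non-banks) 722 million rupees: non-bank counterparties' bank balances rise → +722M.
FX purchase 927.5 million rupees: the counterparty is a bank, so public deposits are unchanged → 0.
OMO purchase (from banks) 576 million rupees: the counterparty is a bank, so public deposits are unchanged → 0.
Net: −152.5 + 722 + 0 + 0 = +569.5 million.

+569.5 million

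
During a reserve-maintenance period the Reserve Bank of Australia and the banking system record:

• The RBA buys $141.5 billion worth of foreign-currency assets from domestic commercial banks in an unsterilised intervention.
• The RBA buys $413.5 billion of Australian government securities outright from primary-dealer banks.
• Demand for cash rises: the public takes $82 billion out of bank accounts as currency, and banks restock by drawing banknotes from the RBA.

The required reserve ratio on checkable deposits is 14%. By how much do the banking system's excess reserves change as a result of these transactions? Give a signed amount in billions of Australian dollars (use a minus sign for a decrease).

+$484.48 billion

FX purchase $141.5 billion: reserves +$141.5B, deposits 0.
OMO purchase (from banks) $413.5 billion: reserves +$413.5B, deposits 0.
Currency withdrawal $82 billion: reserves −$82B, deposits −$82B.
Totals: Δreserves = +$473B, Δdeposits = −$82B.
Δrequired reserves = 14% × −$82B = −$11.48B.
Δexcess reserves = Δreserves − Δrequired = +$473B − (−$11.48B) = +$484.48 billion.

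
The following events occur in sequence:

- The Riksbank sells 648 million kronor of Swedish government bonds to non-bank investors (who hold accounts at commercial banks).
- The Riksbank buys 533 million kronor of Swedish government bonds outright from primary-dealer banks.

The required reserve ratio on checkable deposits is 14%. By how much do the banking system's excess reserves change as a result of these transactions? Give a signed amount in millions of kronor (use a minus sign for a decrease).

-24.28 million

Asset sale (to non-banks) 648 million kronor: reserves −648M, deposits −648M.
OMO purchase (from banks) 533 million kronor: reserves +533M, deposits 0.
Totals: Δreserves = −115M, Δdeposits = −648M.
Δrequired reserves = 14% × −648M = −90.72M.
Δexcess reserves = Δreserves − Δrequired = −115M − (−90.72M) = -24.28 million.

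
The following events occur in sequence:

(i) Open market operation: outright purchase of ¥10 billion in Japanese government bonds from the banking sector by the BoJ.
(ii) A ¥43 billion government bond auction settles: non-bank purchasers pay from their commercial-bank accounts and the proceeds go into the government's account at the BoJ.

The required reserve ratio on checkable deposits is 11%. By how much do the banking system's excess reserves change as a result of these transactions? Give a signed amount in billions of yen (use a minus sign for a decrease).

-¥28.27 billion

OMO purchase (from banks) ¥10 billion: reserves +¥10B, deposits 0.
Government account inflow ¥43 billion: reserves −¥43B, deposits −¥43B.
Totals: Δreserves = −¥33B, Δdeposits = −¥43B.
Δrequired reserves = 11% × −¥43B = −¥4.73B.
Δexcess reserves = Δreserves − Δrequired = −¥33B − (−¥4.73B) = -¥28.27 billion.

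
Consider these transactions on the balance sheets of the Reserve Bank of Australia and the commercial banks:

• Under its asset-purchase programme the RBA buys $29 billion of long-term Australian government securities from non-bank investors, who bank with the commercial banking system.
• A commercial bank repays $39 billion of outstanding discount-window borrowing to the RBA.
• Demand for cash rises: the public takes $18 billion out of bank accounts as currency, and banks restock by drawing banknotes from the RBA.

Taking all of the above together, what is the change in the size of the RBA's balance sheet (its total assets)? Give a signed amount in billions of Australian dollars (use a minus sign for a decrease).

RBA balance sheet:
  Assets:      Securities +$29B, Loans to banks −$39B
  Liabilities: Bank reserves −$28B, Currency in circulation +$18B
Change in total RBA assets = -$10 billion.

-$10 billion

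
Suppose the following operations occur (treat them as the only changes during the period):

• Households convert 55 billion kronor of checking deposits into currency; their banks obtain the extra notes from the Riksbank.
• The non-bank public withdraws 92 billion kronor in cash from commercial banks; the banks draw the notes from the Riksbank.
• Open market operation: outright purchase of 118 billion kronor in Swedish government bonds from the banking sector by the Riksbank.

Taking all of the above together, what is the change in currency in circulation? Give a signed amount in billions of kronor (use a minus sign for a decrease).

Currency withdrawal 55 billion kronor: notes leave the central bank → +55B.
Currency withdrawal 92 billion kronor: notes leave the central bank → +92B.
OMO purchase (from banks) 118 billion kronor: no currency enters or leaves circulation → 0.
Net: 55 + 92 + 0 = +147 billion.

+147 billion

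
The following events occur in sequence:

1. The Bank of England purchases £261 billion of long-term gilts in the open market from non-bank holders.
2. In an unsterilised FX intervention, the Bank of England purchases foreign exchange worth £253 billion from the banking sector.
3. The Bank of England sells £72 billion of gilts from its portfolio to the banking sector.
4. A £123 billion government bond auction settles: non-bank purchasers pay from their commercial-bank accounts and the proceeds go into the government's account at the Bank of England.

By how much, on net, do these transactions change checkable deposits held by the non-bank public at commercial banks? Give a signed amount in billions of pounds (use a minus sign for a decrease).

+£138 billion

Bank of England balance sheet:
  Assets:      Securities +£189B, Foreign assets +£253B
  Liabilities: Bank reserves +£319B, Government deposits +£123B
Commercial banking system:
  Assets:      Reserves at CB +£319B, Securities +£72B, Foreign assets −£253B
  Liabilities: Checkable deposits +£138B
So the change in checkable deposits held by the non-bank public at commercial banks is +£138 billion.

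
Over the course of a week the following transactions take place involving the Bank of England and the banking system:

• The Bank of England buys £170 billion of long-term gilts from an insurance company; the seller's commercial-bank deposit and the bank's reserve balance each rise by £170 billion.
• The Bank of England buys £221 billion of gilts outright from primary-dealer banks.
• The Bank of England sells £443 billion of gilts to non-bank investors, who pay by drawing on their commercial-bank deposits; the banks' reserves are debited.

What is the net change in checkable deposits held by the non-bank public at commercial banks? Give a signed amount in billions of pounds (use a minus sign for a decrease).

Asset purchase (from non-banks) £170 billion: non-bank counterparties' bank balances rise → +£170B.
OMO purchase (from banks) £221 billion: the counterparty is a bank, so public deposits are unchanged → 0.
Asset sale (to non-banks) £443 billion: non-bank counterparties' bank balances fall → −£443B.
Net: 170 + 0 − 443 = -£273 billion.

-£273 billion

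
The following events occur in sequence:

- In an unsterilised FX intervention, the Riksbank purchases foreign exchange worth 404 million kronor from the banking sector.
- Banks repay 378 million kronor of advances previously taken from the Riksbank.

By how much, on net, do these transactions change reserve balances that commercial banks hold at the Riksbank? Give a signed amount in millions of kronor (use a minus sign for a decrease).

FX purchase 404 million kronor: the Riksbank pays by crediting reserve accounts → +404M.
Discount-window repayment 378 million kronor: repayment is debited from reserves → −378M.
Net: 404 − 378 = +26 million.

+26 million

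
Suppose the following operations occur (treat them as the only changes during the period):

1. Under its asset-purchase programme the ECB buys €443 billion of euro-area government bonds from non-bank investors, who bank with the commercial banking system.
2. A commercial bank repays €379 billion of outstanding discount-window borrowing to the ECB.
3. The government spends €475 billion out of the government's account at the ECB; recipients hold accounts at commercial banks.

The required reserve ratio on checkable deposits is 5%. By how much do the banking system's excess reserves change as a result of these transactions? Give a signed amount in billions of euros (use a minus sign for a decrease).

+€493.1 billion

Asset purchase (from non-banks) €443 billion: reserves +€443B, deposits +€443B.
Discount-window repayment €379 billion: reserves −€379B, deposits 0.
Government spending €475 billion: reserves +€475B, deposits +€475B.
Totals: Δreserves = +€539B, Δdeposits = +€918B.
Δrequired reserves = 5% × +€918B = +€45.9B.
Δexcess reserves = Δreserves − Δrequired = +€539B − (+€45.9B) = +€493.1 billion.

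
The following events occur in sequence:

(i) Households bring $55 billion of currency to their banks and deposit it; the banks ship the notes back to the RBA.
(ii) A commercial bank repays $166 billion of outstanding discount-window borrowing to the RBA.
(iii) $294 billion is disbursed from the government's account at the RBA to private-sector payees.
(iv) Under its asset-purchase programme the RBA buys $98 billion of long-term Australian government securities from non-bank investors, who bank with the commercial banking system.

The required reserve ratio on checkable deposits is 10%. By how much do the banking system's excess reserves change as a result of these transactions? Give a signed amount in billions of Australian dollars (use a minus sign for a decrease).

+$236.3 billion

Currency deposit $55 billion: reserves +$55B, deposits +$55B.
Discount-window repayment $166 billion: reserves −$166B, deposits 0.
Government spending $294 billion: reserves +$294B, deposits +$294B.
Asset purchase (from non-banks) $98 billion: reserves +$98B, deposits +$98B.
Totals: Δreserves = +$281B, Δdeposits = +$447B.
Δrequired reserves = 10% × +$447B = +$44.7B.
Δexcess reserves = Δreserves − Δrequired = +$281B − (+$44.7B) = +$236.3 billion.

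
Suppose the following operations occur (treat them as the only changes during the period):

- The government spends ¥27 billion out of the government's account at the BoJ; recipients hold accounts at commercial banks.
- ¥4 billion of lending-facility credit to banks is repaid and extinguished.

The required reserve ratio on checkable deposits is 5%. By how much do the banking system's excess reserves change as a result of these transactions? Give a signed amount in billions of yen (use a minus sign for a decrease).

+¥21.65 billion

Government spending ¥27 billion: reserves +¥27B, deposits +¥27B.
Discount-window repayment ¥4 billion: reserves −¥4B, deposits 0.
Totals: Δreserves = +¥23B, Δdeposits = +¥27B.
Δrequired reserves = 5% × +¥27B = +¥1.35B.
Δexcess reserves = Δreserves − Δrequired = +¥23B − (+¥1.35B) = +¥21.65 billion.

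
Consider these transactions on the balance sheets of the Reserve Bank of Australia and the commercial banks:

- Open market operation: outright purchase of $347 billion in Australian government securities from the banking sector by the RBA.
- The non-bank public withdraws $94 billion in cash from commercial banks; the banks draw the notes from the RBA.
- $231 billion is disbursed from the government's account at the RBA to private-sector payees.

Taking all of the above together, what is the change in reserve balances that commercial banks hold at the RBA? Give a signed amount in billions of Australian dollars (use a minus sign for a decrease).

+$484 billion

RBA balance sheet:
  Assets:      Securities +$347B
  Liabilities: Bank reserves +$484B, Currency in circulation +$94B, Government deposits −$231B
Commercial banking system:
  Assets:      Reserves at CB +$484B, Securities −$347B
  Liabilities: Checkable deposits +$137B
So the change in reserve balances that commercial banks hold at the RBA is +$484 billion.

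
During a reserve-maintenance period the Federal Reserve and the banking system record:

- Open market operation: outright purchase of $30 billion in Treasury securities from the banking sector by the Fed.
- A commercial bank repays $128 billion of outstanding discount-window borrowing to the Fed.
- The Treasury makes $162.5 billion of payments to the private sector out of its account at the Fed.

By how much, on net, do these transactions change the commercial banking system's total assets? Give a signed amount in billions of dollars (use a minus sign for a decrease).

+$34.5 billion

OMO purchase (from banks) $30 billion: just an asset swap on bank balance sheets → 0.
Discount-window repayment $128 billion: bank balance sheets shrink → −$128B.
Government spending $162.5 billion: bank balance sheets expand → +$162.5B.
Net: 0 − 128 + 162.5 = +$34.5 billion.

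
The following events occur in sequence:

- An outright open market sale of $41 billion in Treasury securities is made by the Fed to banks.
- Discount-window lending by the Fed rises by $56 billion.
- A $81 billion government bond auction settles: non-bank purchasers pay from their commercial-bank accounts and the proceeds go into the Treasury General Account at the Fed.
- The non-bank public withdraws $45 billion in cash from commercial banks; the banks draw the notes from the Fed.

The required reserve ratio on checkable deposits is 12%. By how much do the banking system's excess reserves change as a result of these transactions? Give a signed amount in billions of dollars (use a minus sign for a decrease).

OMO sale (to banks) $41 billion: reserves −$41B, deposits 0.
Discount-window loan $56 billion: reserves +$56B, deposits 0.
Government account inflow $81 billion: reserves −$81B, deposits −$81B.
Currency withdrawal $45 billion: reserves −$45B, deposits −$45B.
Totals: Δreserves = −$111B, Δdeposits = −$126B.
Δrequired reserves = 12% × −$126B = −$15.12B.
Δexcess reserves = Δreserves − Δrequired = −$111B − (−$15.12B) = -$95.88 billion.

-$95.88 billion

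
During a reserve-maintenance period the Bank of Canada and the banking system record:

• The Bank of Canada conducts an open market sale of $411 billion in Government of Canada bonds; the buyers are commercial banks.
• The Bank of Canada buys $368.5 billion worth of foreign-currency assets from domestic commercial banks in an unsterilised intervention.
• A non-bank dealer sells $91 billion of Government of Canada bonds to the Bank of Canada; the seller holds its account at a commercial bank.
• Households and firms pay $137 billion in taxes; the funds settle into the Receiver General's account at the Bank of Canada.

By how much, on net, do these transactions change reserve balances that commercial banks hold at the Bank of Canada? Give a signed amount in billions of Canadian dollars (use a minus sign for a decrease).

Bank of Canada balance sheet:
  Assets:      Securities −$320B, Foreign assets +$368.5B
  Liabilities: Bank reserves −$88.5B, Government deposits +$137B
Commercial banking system:
  Assets:      Reserves at CB −$88.5B, Securities +$411B, Foreign assets −$368.5B
  Liabilities: Checkable deposits −$46B
So the change in reserve balances that commercial banks hold at the Bank of Canada is -$88.5 billion.

-$88.5 billion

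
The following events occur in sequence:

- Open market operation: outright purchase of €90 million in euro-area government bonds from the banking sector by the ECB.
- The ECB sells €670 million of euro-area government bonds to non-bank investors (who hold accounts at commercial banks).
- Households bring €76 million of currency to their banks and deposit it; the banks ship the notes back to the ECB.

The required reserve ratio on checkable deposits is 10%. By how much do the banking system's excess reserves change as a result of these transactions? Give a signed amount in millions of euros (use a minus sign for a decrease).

OMO purchase (from banks) €90 million: reserves +€90M, deposits 0.
Asset sale (to non-banks) €670 million: reserves −€670M, deposits −€670M.
Currency deposit €76 million: reserves +€76M, deposits +€76M.
Totals: Δreserves = −€504M, Δdeposits = −€594M.
Δrequired reserves = 10% × −€594M = −€59.4M.
Δexcess reserves = Δreserves − Δrequired = −€504M − (−€59.4M) = -€444.6 million.

-€444.6 million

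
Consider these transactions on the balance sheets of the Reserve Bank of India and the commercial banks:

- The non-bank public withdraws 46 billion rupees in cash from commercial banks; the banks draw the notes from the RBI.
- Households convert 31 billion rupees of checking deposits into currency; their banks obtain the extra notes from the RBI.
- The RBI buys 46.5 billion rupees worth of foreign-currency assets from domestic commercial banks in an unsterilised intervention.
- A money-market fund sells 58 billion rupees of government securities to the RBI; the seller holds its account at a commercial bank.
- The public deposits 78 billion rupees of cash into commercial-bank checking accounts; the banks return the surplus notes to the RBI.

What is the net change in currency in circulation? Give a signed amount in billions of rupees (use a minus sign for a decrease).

-1 billion

Currency withdrawal 46 billion rupees: notes leave the central bank → +46B.
Currency withdrawal 31 billion rupees: notes leave the central bank → +31B.
FX purchase 46.5 billion rupees: no currency enters or leaves circulation → 0.
Asset purchase (from non-banks) 58 billion rupees: no currency enters or leaves circulation → 0.
Currency deposit 78 billion rupees: notes return to the central bank → −78B.
Net: 46 + 31 + 0 + 0 − 78 = -1 billion.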